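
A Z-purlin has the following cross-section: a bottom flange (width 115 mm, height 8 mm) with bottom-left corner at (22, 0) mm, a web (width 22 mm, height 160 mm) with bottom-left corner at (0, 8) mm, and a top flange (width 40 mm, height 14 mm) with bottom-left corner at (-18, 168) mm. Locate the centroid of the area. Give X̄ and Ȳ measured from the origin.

X̄ = 22.60 mm, Ȳ = 82.29 mm

bottom flange: A = 115 × 8 = 920.00, centroid at (79.50, 4.00).
web: A = 22 × 160 = 3520.00, centroid at (11.00, 88.00).
top flange: A = 40 × 14 = 560.00, centroid at (2.00, 175.00).
ΣA = 5000.00 mm², ΣAX̄ = 112980.00 mm³, ΣAȲ = 411440.00 mm³.
X̄ = 112980.00/5000.00 = 22.60 mm; Ȳ = 411440.00/5000.00 = 82.29 mm.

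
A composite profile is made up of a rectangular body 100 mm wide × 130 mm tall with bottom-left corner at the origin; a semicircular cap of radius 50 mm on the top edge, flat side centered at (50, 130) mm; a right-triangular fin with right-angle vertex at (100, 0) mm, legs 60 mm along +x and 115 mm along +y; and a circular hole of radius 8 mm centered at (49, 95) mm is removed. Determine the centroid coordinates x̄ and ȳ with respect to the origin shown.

x̄ = 61.98 mm, ȳ = 76.92 mm

rectangular body: A = 100 × 130 = 13000.00, centroid at (50.00, 65.00).
semicircular top: A = ½π·50² = 3926.99, centroid at (50.00, 151.22).
triangular fin: A = ½·60·115 = 3450.00, centroid at (120.00, 38.33).
hole: A = −π·8² = -201.06, centroid at (49.00, 95.00).
ΣA = 20175.93 mm², ΣAx̄ = 1250497.51 mm³, ΣAȳ = 1551991.26 mm³.
x̄ = 1250497.51/20175.93 = 61.98 mm; ȳ = 1551991.26/20175.93 = 76.92 mm.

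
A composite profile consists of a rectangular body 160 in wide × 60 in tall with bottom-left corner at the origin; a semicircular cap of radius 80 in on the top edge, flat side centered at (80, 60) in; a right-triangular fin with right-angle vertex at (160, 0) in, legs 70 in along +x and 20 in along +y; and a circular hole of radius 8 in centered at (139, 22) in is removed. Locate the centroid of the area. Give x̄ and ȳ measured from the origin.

x̄ = 83.00 in, ȳ = 61.17 in

rectangular body: A = 160 × 60 = 9600.00, centroid at (80.00, 30.00).
semicircular top: A = ½π·80² = 10053.10, centroid at (80.00, 93.95).
triangular fin: A = ½·70·20 = 700.00, centroid at (183.33, 6.67).
hole: A = −π·8² = -201.06, centroid at (139.00, 22.00).
ΣA = 20152.03 in², ΣAx̄ = 1672633.44 in³, ΣAȳ = 1232762.43 in³.
x̄ = 1672633.44/20152.03 = 83.00 in; ȳ = 1232762.43/20152.03 = 61.17 in.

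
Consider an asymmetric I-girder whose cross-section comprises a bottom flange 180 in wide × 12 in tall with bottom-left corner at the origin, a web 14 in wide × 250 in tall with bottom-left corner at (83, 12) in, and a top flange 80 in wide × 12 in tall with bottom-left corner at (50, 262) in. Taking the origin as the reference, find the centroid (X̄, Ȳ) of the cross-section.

Part | A | x̄ᵢ | ȳᵢ | A·x̄ᵢ | A·ȳᵢ
bottom flange | 2160.00 | 90.00 | 6.00 | 194400.00 | 12960.00
web | 3500.00 | 90.00 | 137.00 | 315000.00 | 479500.00
top flange | 960.00 | 90.00 | 268.00 | 86400.00 | 257280.00
Σ | 6620.00 |  |  | 595800.00 | 749740.00
X̄ = 595800.00 / 6620.00 = 90.00 in
Ȳ = 749740.00 / 6620.00 = 113.25 in

X̄ = 90.00 in, Ȳ = 113.25 in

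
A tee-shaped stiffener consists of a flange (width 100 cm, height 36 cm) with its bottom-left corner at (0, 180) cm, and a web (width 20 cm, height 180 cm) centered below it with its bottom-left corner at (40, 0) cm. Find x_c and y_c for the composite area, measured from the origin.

x_c = 50.00 cm, y_c = 144.00 cm

web: A = 20 × 180 = 3600.00, centroid at (50.00, 90.00).
flange: A = 100 × 36 = 3600.00, centroid at (50.00, 198.00).
ΣA = 7200.00 cm²
ΣAx_c = (3600.00)(50.00) + (3600.00)(50.00) = 360000.00 cm³
ΣAy_c = (3600.00)(90.00) + (3600.00)(198.00) = 1036800.00 cm³
x_c = 360000.00 / 7200.00 = 50.00 cm
y_c = 1036800.00 / 7200.00 = 144.00 cm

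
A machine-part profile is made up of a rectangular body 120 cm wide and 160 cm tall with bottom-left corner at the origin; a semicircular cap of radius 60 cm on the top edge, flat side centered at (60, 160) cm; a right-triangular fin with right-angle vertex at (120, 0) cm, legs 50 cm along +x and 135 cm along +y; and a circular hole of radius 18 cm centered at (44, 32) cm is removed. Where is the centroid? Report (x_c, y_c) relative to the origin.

x_c = 70.11 cm, y_c = 99.37 cm

Part | A | x̄ᵢ | ȳᵢ | A·x̄ᵢ | A·ȳᵢ
rectangular body | 19200.00 | 60.00 | 80.00 | 1152000.00 | 1536000.00
semicircular top | 5654.87 | 60.00 | 185.46 | 339292.01 | 1048778.68
triangular fin | 3375.00 | 136.67 | 45.00 | 461250.00 | 151875.00
hole | -1017.88 | 44.00 | 32.00 | -44786.54 | -32572.03
Σ | 27211.99 |  |  | 1907755.46 | 2704081.65
x_c = 1907755.46 / 27211.99 = 70.11 cm
y_c = 2704081.65 / 27211.99 = 99.37 cm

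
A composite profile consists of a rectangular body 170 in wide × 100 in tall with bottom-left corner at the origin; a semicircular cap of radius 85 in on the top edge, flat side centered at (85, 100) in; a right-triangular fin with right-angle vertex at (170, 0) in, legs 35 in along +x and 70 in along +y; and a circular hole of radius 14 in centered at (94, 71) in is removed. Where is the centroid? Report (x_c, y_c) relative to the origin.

x_c = 88.90 in, y_c = 82.16 in

Part | A | x̄ᵢ | ȳᵢ | A·x̄ᵢ | A·ȳᵢ
rectangular body | 17000.00 | 85.00 | 50.00 | 1445000.00 | 850000.00
semicircular top | 11349.00 | 85.00 | 136.08 | 964665.29 | 1544317.01
triangular fin | 1225.00 | 181.67 | 23.33 | 222541.67 | 28583.33
hole | -615.75 | 94.00 | 71.00 | -57880.70 | -43718.40
Σ | 28958.25 |  |  | 2574326.26 | 2379181.94
x_c = 2574326.26 / 28958.25 = 88.90 in
y_c = 2379181.94 / 28958.25 = 82.16 in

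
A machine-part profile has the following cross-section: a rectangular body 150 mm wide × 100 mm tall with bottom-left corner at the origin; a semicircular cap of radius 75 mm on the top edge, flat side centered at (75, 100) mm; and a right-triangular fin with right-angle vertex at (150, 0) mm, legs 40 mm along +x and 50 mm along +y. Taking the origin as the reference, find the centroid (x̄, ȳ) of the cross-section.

Part | A | x̄ᵢ | ȳᵢ | A·x̄ᵢ | A·ȳᵢ
rectangular body | 15000.00 | 75.00 | 50.00 | 1125000.00 | 750000.00
semicircular top | 8835.73 | 75.00 | 131.83 | 662679.70 | 1164822.93
triangular fin | 1000.00 | 163.33 | 16.67 | 163333.33 | 16666.67
Σ | 24835.73 |  |  | 1951013.03 | 1931489.60
x̄ = 1951013.03 / 24835.73 = 78.56 mm
ȳ = 1931489.60 / 24835.73 = 77.77 mm

x̄ = 78.56 mm, ȳ = 77.77 mm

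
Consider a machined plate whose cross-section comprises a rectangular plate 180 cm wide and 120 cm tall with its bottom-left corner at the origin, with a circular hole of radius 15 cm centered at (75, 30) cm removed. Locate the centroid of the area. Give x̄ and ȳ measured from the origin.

x̄ = 90.51 cm, ȳ = 61.01 cm

plate: A = 180 × 120 = 21600.00, centroid at (90.00, 60.00).
hole: A = −π·15² = -706.86, centroid at (75.00, 30.00).
ΣA = 20893.14 cm², ΣAx̄ = 1890985.62 cm³, ΣAȳ = 1274794.25 cm³.
x̄ = 1890985.62/20893.14 = 90.51 cm; ȳ = 1274794.25/20893.14 = 61.01 cm.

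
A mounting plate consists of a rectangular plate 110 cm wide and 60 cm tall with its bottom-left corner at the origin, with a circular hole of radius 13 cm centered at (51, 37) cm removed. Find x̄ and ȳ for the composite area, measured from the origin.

x̄ = 55.35 cm, ȳ = 29.39 cm

Part | A | x̄ᵢ | ȳᵢ | A·x̄ᵢ | A·ȳᵢ
plate | 6600.00 | 55.00 | 30.00 | 363000.00 | 198000.00
hole | -530.93 | 51.00 | 37.00 | -27077.39 | -19644.38
Σ | 6069.07 |  |  | 335922.61 | 178355.62
x̄ = 335922.61 / 6069.07 = 55.35 cm
ȳ = 178355.62 / 6069.07 = 29.39 cm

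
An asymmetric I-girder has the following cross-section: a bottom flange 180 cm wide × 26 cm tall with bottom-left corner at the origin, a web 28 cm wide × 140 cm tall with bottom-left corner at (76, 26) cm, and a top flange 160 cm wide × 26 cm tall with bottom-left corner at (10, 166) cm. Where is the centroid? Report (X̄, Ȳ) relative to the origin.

X̄ = 90.00 cm, Ȳ = 92.62 cm

bottom flange: A = 180 × 26 = 4680.00, centroid at (90.00, 13.00).
web: A = 28 × 140 = 3920.00, centroid at (90.00, 96.00).
top flange: A = 160 × 26 = 4160.00, centroid at (90.00, 179.00).
ΣA = 12760.00 cm², ΣAX̄ = 1148400.00 cm³, ΣAȲ = 1181800.00 cm³.
X̄ = 1148400.00/12760.00 = 90.00 cm; Ȳ = 1181800.00/12760.00 = 92.62 cm.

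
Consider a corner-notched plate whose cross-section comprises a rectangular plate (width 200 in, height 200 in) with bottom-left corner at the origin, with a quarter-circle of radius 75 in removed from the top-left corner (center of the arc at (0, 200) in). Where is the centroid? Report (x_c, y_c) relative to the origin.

Part | A | x̄ᵢ | ȳᵢ | A·x̄ᵢ | A·ȳᵢ
plate | 40000.00 | 100.00 | 100.00 | 4000000.00 | 4000000.00
removed quarter-circle | -4417.86 | 31.83 | 168.17 | -140625.00 | -742947.93
Σ | 35582.14 |  |  | 3859375.00 | 3257052.07
x_c = 3859375.00 / 35582.14 = 108.46 in
y_c = 3257052.07 / 35582.14 = 91.54 in

x_c = 108.46 in, y_c = 91.54 in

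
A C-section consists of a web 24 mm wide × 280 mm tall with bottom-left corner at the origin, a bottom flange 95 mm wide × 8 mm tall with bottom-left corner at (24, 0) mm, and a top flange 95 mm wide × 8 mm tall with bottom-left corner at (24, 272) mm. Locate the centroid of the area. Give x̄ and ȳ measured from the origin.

x̄ = 22.98 mm, ȳ = 140.00 mm

web: A = 24 × 280 = 6720.00, centroid at (12.00, 140.00).
bottom flange: A = 95 × 8 = 760.00, centroid at (71.50, 4.00).
top flange: A = 95 × 8 = 760.00, centroid at (71.50, 276.00).
ΣA = 8240.00 mm², ΣAx̄ = 189320.00 mm³, ΣAȳ = 1153600.00 mm³.
x̄ = 189320.00/8240.00 = 22.98 mm; ȳ = 1153600.00/8240.00 = 140.00 mm.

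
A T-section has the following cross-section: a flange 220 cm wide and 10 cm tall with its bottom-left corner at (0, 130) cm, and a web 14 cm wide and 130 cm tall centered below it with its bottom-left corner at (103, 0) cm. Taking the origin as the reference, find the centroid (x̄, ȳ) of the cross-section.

Part | A | x̄ᵢ | ȳᵢ | A·x̄ᵢ | A·ȳᵢ
web | 1820.00 | 110.00 | 65.00 | 200200.00 | 118300.00
flange | 2200.00 | 110.00 | 135.00 | 242000.00 | 297000.00
Σ | 4020.00 |  |  | 442200.00 | 415300.00
x̄ = 442200.00 / 4020.00 = 110.00 cm
ȳ = 415300.00 / 4020.00 = 103.31 cm

x̄ = 110.00 cm, ȳ = 103.31 cm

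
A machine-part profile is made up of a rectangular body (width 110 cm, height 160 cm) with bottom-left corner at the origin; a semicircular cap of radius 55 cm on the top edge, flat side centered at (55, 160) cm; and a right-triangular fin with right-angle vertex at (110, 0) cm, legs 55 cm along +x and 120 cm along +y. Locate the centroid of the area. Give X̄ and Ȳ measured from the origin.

X̄ = 64.43 cm, Ȳ = 94.00 cm

rectangular body: A = 110 × 160 = 17600.00, centroid at (55.00, 80.00).
semicircular top: A = ½π·55² = 4751.66, centroid at (55.00, 183.34).
triangular fin: A = ½·55·120 = 3300.00, centroid at (128.33, 40.00).
ΣA = 25651.66 cm²
ΣAX̄ = (17600.00)(55.00) + (4751.66)(55.00) + (3300.00)(128.33) = 1652841.24 cm³
ΣAȲ = (17600.00)(80.00) + (4751.66)(183.34) + (3300.00)(40.00) = 2411182.09 cm³
X̄ = 1652841.24 / 25651.66 = 64.43 cm
Ȳ = 2411182.09 / 25651.66 = 94.00 cm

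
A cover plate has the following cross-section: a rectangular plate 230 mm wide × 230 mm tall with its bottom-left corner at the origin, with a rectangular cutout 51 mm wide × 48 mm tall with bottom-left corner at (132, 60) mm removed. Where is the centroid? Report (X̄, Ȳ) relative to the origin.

X̄ = 112.94 mm, Ȳ = 116.50 mm

Part | A | x̄ᵢ | ȳᵢ | A·x̄ᵢ | A·ȳᵢ
plate | 52900.00 | 115.00 | 115.00 | 6083500.00 | 6083500.00
hole | -2448.00 | 157.50 | 84.00 | -385560.00 | -205632.00
Σ | 50452.00 |  |  | 5697940.00 | 5877868.00
X̄ = 5697940.00 / 50452.00 = 112.94 mm
Ȳ = 5877868.00 / 50452.00 = 116.50 mm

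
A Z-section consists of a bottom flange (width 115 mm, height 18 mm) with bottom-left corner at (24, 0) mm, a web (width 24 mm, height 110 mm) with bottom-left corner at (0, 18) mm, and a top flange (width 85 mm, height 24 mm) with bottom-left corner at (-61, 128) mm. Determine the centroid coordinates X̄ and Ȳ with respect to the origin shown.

Part | A | x̄ᵢ | ȳᵢ | A·x̄ᵢ | A·ȳᵢ
bottom flange | 2070.00 | 81.50 | 9.00 | 168705.00 | 18630.00
web | 2640.00 | 12.00 | 73.00 | 31680.00 | 192720.00
top flange | 2040.00 | -18.50 | 140.00 | -37740.00 | 285600.00
Σ | 6750.00 |  |  | 162645.00 | 496950.00
X̄ = 162645.00 / 6750.00 = 24.10 mm
Ȳ = 496950.00 / 6750.00 = 73.62 mm

X̄ = 24.10 mm, Ȳ = 73.62 mm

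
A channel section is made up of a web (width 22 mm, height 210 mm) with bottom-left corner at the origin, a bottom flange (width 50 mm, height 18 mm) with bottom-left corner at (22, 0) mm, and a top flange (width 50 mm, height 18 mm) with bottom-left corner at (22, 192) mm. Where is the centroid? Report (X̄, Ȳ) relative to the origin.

X̄ = 21.09 mm, Ȳ = 105.00 mm

Part | A | x̄ᵢ | ȳᵢ | A·x̄ᵢ | A·ȳᵢ
web | 4620.00 | 11.00 | 105.00 | 50820.00 | 485100.00
bottom flange | 900.00 | 47.00 | 9.00 | 42300.00 | 8100.00
top flange | 900.00 | 47.00 | 201.00 | 42300.00 | 180900.00
Σ | 6420.00 |  |  | 135420.00 | 674100.00
X̄ = 135420.00 / 6420.00 = 21.09 mm
Ȳ = 674100.00 / 6420.00 = 105.00 mm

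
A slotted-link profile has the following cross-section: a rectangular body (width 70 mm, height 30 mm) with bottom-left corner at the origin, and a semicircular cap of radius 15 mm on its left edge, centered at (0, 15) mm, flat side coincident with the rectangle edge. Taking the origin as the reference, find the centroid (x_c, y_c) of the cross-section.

Part | A | x̄ᵢ | ȳᵢ | A·x̄ᵢ | A·ȳᵢ
rectangular body | 2100.00 | 35.00 | 15.00 | 73500.00 | 31500.00
semicircular end | 353.43 | -6.37 | 15.00 | -2250.00 | 5301.44
Σ | 2453.43 |  |  | 71250.00 | 36801.44
x_c = 71250.00 / 2453.43 = 29.04 mm
y_c = 36801.44 / 2453.43 = 15.00 mm

x_c = 29.04 mm, y_c = 15.00 mm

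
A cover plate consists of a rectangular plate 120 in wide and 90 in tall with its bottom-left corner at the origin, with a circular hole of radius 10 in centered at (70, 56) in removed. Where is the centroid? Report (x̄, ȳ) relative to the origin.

x̄ = 59.70 in, ȳ = 44.67 in

Part | A | x̄ᵢ | ȳᵢ | A·x̄ᵢ | A·ȳᵢ
plate | 10800.00 | 60.00 | 45.00 | 648000.00 | 486000.00
hole | -314.16 | 70.00 | 56.00 | -21991.15 | -17592.92
Σ | 10485.84 |  |  | 626008.85 | 468407.08
x̄ = 626008.85 / 10485.84 = 59.70 in
ȳ = 468407.08 / 10485.84 = 44.67 in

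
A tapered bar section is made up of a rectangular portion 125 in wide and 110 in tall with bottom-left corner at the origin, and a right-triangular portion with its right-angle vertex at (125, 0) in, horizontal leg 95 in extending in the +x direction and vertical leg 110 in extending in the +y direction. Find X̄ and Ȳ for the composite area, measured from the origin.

Part | A | x̄ᵢ | ȳᵢ | A·x̄ᵢ | A·ȳᵢ
rectangular portion | 13750.00 | 62.50 | 55.00 | 859375.00 | 756250.00
triangular portion | 5225.00 | 156.67 | 36.67 | 818583.33 | 191583.33
Σ | 18975.00 |  |  | 1677958.33 | 947833.33
X̄ = 1677958.33 / 18975.00 = 88.43 in
Ȳ = 947833.33 / 18975.00 = 49.95 in

X̄ = 88.43 in, Ȳ = 49.95 in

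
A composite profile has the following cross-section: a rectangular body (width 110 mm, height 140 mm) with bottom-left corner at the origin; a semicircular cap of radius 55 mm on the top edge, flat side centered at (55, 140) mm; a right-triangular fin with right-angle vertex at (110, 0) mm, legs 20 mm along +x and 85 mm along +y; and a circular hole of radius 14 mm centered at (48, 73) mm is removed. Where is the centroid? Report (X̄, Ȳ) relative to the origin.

X̄ = 57.78 mm, Ȳ = 89.93 mm

Part | A | x̄ᵢ | ȳᵢ | A·x̄ᵢ | A·ȳᵢ
rectangular body | 15400.00 | 55.00 | 70.00 | 847000.00 | 1078000.00
semicircular top | 4751.66 | 55.00 | 163.34 | 261341.24 | 776148.91
triangular fin | 850.00 | 116.67 | 28.33 | 99166.67 | 24083.33
hole | -615.75 | 48.00 | 73.00 | -29556.10 | -44949.91
Σ | 20385.91 |  |  | 1177951.80 | 1833282.34
X̄ = 1177951.80 / 20385.91 = 57.78 mm
Ȳ = 1833282.34 / 20385.91 = 89.93 mm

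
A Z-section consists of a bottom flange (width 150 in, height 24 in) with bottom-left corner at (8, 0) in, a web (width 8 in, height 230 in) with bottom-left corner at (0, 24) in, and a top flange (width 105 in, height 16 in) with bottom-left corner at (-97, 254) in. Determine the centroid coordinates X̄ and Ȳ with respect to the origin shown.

X̄ = 32.50 in, Ȳ = 103.81 in

Part | A | x̄ᵢ | ȳᵢ | A·x̄ᵢ | A·ȳᵢ
bottom flange | 3600.00 | 83.00 | 12.00 | 298800.00 | 43200.00
web | 1840.00 | 4.00 | 139.00 | 7360.00 | 255760.00
top flange | 1680.00 | -44.50 | 262.00 | -74760.00 | 440160.00
Σ | 7120.00 |  |  | 231400.00 | 739120.00
X̄ = 231400.00 / 7120.00 = 32.50 in
Ȳ = 739120.00 / 7120.00 = 103.81 in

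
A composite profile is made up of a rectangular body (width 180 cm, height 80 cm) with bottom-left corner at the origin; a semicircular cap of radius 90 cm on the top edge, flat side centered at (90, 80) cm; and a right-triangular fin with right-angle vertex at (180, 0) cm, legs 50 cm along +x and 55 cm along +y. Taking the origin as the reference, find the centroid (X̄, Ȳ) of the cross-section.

X̄ = 95.15 cm, Ȳ = 73.87 cm

Part | A | x̄ᵢ | ȳᵢ | A·x̄ᵢ | A·ȳᵢ
rectangular body | 14400.00 | 90.00 | 40.00 | 1296000.00 | 576000.00
semicircular top | 12723.45 | 90.00 | 118.20 | 1145110.52 | 1503876.02
triangular fin | 1375.00 | 196.67 | 18.33 | 270416.67 | 25208.33
Σ | 28498.45 |  |  | 2711527.19 | 2105084.35
X̄ = 2711527.19 / 28498.45 = 95.15 cm
Ȳ = 2105084.35 / 28498.45 = 73.87 cm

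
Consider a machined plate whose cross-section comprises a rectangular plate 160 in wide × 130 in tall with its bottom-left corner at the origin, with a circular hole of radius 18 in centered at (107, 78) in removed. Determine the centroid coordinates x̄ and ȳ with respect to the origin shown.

x̄ = 78.61 in, ȳ = 64.33 in

plate: A = 160 × 130 = 20800.00, centroid at (80.00, 65.00).
hole: A = −π·18² = -1017.88, centroid at (107.00, 78.00).
ΣA = 19782.12 in²
ΣAx̄ = (20800.00)(80.00) + (-1017.88)(107.00) = 1555087.27 in³
ΣAȳ = (20800.00)(65.00) + (-1017.88)(78.00) = 1272605.67 in³
x̄ = 1555087.27 / 19782.12 = 78.61 in
ȳ = 1272605.67 / 19782.12 = 64.33 in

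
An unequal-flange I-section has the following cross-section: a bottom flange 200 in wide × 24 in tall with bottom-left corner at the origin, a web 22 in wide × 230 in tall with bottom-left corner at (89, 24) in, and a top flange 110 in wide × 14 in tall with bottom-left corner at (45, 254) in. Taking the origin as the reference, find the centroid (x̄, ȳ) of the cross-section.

x̄ = 100.00 in, ȳ = 102.01 in

bottom flange: A = 200 × 24 = 4800.00, centroid at (100.00, 12.00).
web: A = 22 × 230 = 5060.00, centroid at (100.00, 139.00).
top flange: A = 110 × 14 = 1540.00, centroid at (100.00, 261.00).
ΣA = 11400.00 in²
ΣAx̄ = (4800.00)(100.00) + (5060.00)(100.00) + (1540.00)(100.00) = 1140000.00 in³
ΣAȳ = (4800.00)(12.00) + (5060.00)(139.00) + (1540.00)(261.00) = 1162880.00 in³
x̄ = 1140000.00 / 11400.00 = 100.00 in
ȳ = 1162880.00 / 11400.00 = 102.01 in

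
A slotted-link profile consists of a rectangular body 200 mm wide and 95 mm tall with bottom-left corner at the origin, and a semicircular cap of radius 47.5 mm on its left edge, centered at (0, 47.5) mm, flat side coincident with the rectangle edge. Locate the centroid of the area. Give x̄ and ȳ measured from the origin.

x̄ = 81.11 mm, ȳ = 47.50 mm

rectangular body: A = 200 × 95 = 19000.00, centroid at (100.00, 47.50).
semicircular end: A = ½π·47.5² = 3544.11, centroid at (-20.16, 47.50).
ΣA = 22544.11 mm²
ΣAx̄ = (19000.00)(100.00) + (3544.11)(-20.16) = 1828552.08 mm³
ΣAȳ = (19000.00)(47.50) + (3544.11)(47.50) = 1070845.19 mm³
x̄ = 1828552.08 / 22544.11 = 81.11 mm
ȳ = 1070845.19 / 22544.11 = 47.50 mm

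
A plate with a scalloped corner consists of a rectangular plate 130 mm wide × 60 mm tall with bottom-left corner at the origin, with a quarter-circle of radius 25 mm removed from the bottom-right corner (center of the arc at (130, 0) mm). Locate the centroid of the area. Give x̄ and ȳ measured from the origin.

plate: A = 130 × 60 = 7800.00, centroid at (65.00, 30.00).
removed quarter-circle: A = −¼π·25² = -490.87, centroid at (119.39, 10.61).
ΣA = 7309.13 mm²
ΣAx̄ = (7800.00)(65.00) + (-490.87)(119.39) = 448394.73 mm³
ΣAȳ = (7800.00)(30.00) + (-490.87)(10.61) = 228791.67 mm³
x̄ = 448394.73 / 7309.13 = 61.35 mm
ȳ = 228791.67 / 7309.13 = 31.30 mm

x̄ = 61.35 mm, ȳ = 31.30 mm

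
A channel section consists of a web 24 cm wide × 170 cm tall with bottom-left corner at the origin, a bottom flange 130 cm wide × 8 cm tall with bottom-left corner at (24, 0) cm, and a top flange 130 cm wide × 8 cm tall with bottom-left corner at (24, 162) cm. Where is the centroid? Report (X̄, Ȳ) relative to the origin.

web: A = 24 × 170 = 4080.00, centroid at (12.00, 85.00).
bottom flange: A = 130 × 8 = 1040.00, centroid at (89.00, 4.00).
top flange: A = 130 × 8 = 1040.00, centroid at (89.00, 166.00).
ΣA = 6160.00 cm²
ΣAX̄ = (4080.00)(12.00) + (1040.00)(89.00) + (1040.00)(89.00) = 234080.00 cm³
ΣAȲ = (4080.00)(85.00) + (1040.00)(4.00) + (1040.00)(166.00) = 523600.00 cm³
X̄ = 234080.00 / 6160.00 = 38.00 cm
Ȳ = 523600.00 / 6160.00 = 85.00 cm

X̄ = 38.00 cm, Ȳ = 85.00 cm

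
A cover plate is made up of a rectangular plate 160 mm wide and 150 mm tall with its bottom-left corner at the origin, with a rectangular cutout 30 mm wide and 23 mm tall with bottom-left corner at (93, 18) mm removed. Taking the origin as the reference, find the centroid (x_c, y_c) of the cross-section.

x_c = 79.17 mm, y_c = 76.35 mm

Part | A | x̄ᵢ | ȳᵢ | A·x̄ᵢ | A·ȳᵢ
plate | 24000.00 | 80.00 | 75.00 | 1920000.00 | 1800000.00
hole | -690.00 | 108.00 | 29.50 | -74520.00 | -20355.00
Σ | 23310.00 |  |  | 1845480.00 | 1779645.00
x_c = 1845480.00 / 23310.00 = 79.17 mm
y_c = 1779645.00 / 23310.00 = 76.35 mm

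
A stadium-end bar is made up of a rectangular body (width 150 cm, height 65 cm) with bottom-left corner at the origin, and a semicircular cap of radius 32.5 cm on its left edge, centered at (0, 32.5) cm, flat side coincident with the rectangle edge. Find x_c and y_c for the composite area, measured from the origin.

x_c = 62.09 cm, y_c = 32.50 cm

Part | A | x̄ᵢ | ȳᵢ | A·x̄ᵢ | A·ȳᵢ
rectangular body | 9750.00 | 75.00 | 32.50 | 731250.00 | 316875.00
semicircular end | 1659.15 | -13.79 | 32.50 | -22885.42 | 53922.49
Σ | 11409.15 |  |  | 708364.58 | 370797.49
x_c = 708364.58 / 11409.15 = 62.09 cm
y_c = 370797.49 / 11409.15 = 32.50 cm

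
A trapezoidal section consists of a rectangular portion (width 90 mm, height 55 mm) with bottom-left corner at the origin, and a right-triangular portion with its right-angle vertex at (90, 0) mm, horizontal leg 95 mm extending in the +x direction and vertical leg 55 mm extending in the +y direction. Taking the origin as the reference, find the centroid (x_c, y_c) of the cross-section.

rectangular portion: A = 90 × 55 = 4950.00, centroid at (45.00, 27.50).
triangular portion: A = ½·95·55 = 2612.50, centroid at (121.67, 18.33).
ΣA = 7562.50 mm²
ΣAx_c = (4950.00)(45.00) + (2612.50)(121.67) = 540604.17 mm³
ΣAy_c = (4950.00)(27.50) + (2612.50)(18.33) = 184020.83 mm³
x_c = 540604.17 / 7562.50 = 71.48 mm
y_c = 184020.83 / 7562.50 = 24.33 mm

x_c = 71.48 mm, y_c = 24.33 mm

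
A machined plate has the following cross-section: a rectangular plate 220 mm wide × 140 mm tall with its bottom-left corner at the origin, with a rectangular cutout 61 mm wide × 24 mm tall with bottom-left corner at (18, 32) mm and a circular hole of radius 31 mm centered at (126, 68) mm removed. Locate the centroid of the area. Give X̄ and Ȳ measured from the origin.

X̄ = 111.59 mm, Ȳ = 71.68 mm

Part | A | x̄ᵢ | ȳᵢ | A·x̄ᵢ | A·ȳᵢ
plate | 30800.00 | 110.00 | 70.00 | 3388000.00 | 2156000.00
hole 1 | -1464.00 | 48.50 | 44.00 | -71004.00 | -64416.00
hole 2 | -3019.07 | 126.00 | 68.00 | -380402.89 | -205296.80
Σ | 26316.93 |  |  | 2936593.11 | 1886287.20
X̄ = 2936593.11 / 26316.93 = 111.59 mm
Ȳ = 1886287.20 / 26316.93 = 71.68 mm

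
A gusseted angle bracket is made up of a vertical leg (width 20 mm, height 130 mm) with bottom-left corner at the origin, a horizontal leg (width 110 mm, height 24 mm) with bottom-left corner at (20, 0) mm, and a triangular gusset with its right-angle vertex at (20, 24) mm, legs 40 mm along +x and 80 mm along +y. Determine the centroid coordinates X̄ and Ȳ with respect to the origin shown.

vertical leg: A = 20 × 130 = 2600.00, centroid at (10.00, 65.00).
horizontal leg: A = 110 × 24 = 2640.00, centroid at (75.00, 12.00).
gusset: A = ½·40·80 = 1600.00, centroid at (33.33, 50.67).
ΣA = 6840.00 mm², ΣAX̄ = 277333.33 mm³, ΣAȲ = 281746.67 mm³.
X̄ = 277333.33/6840.00 = 40.55 mm; Ȳ = 281746.67/6840.00 = 41.19 mm.

X̄ = 40.55 mm, Ȳ = 41.19 mm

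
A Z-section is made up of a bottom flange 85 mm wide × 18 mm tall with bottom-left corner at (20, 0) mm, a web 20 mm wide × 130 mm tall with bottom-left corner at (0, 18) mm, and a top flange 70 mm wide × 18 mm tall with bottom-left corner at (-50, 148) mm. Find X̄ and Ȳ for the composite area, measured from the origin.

X̄ = 19.06 mm, Ȳ = 79.29 mm

bottom flange: A = 85 × 18 = 1530.00, centroid at (62.50, 9.00).
web: A = 20 × 130 = 2600.00, centroid at (10.00, 83.00).
top flange: A = 70 × 18 = 1260.00, centroid at (-15.00, 157.00).
ΣA = 5390.00 mm²
ΣAX̄ = (1530.00)(62.50) + (2600.00)(10.00) + (1260.00)(-15.00) = 102725.00 mm³
ΣAȲ = (1530.00)(9.00) + (2600.00)(83.00) + (1260.00)(157.00) = 427390.00 mm³
X̄ = 102725.00 / 5390.00 = 19.06 mm
Ȳ = 427390.00 / 5390.00 = 79.29 mm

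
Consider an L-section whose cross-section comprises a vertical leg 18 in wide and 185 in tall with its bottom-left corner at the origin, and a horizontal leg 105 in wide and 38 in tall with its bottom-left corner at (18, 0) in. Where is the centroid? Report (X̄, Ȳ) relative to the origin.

X̄ = 42.52 in, Ȳ = 52.44 in

vertical leg: A = 18 × 185 = 3330.00, centroid at (9.00, 92.50).
horizontal leg: A = 105 × 38 = 3990.00, centroid at (70.50, 19.00).
ΣA = 7320.00 in², ΣAX̄ = 311265.00 in³, ΣAȲ = 383835.00 in³.
X̄ = 311265.00/7320.00 = 42.52 in; Ȳ = 383835.00/7320.00 = 52.44 in.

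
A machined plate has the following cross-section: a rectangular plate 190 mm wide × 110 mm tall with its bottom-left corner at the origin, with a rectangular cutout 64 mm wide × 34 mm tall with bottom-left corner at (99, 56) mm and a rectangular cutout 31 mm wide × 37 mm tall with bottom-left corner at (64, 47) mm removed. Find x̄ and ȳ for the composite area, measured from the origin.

Part | A | x̄ᵢ | ȳᵢ | A·x̄ᵢ | A·ȳᵢ
plate | 20900.00 | 95.00 | 55.00 | 1985500.00 | 1149500.00
hole 1 | -2176.00 | 131.00 | 73.00 | -285056.00 | -158848.00
hole 2 | -1147.00 | 79.50 | 65.50 | -91186.50 | -75128.50
Σ | 17577.00 |  |  | 1609257.50 | 915523.50
x̄ = 1609257.50 / 17577.00 = 91.55 mm
ȳ = 915523.50 / 17577.00 = 52.09 mm

x̄ = 91.55 mm, ȳ = 52.09 mm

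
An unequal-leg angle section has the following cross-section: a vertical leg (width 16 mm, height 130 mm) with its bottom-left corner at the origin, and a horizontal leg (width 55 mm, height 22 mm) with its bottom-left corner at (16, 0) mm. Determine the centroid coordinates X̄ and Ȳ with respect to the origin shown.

X̄ = 21.06 mm, Ȳ = 45.14 mm

vertical leg: A = 16 × 130 = 2080.00, centroid at (8.00, 65.00).
horizontal leg: A = 55 × 22 = 1210.00, centroid at (43.50, 11.00).
ΣA = 3290.00 mm², ΣAX̄ = 69275.00 mm³, ΣAȲ = 148510.00 mm³.
X̄ = 69275.00/3290.00 = 21.06 mm; Ȳ = 148510.00/3290.00 = 45.14 mm.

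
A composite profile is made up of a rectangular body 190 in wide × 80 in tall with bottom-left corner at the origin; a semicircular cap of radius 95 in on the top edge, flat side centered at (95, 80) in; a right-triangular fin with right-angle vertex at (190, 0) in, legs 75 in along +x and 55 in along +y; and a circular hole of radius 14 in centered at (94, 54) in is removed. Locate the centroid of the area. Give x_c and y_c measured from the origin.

x_c = 103.05 in, y_c = 75.21 in

Part | A | x̄ᵢ | ȳᵢ | A·x̄ᵢ | A·ȳᵢ
rectangular body | 15200.00 | 95.00 | 40.00 | 1444000.00 | 608000.00
semicircular top | 14176.44 | 95.00 | 120.32 | 1346761.50 | 1705698.28
triangular fin | 2062.50 | 215.00 | 18.33 | 443437.50 | 37812.50
hole | -615.75 | 94.00 | 54.00 | -57880.70 | -33250.62
Σ | 30823.18 |  |  | 3176318.30 | 2318260.16
x_c = 3176318.30 / 30823.18 = 103.05 in
y_c = 2318260.16 / 30823.18 = 75.21 in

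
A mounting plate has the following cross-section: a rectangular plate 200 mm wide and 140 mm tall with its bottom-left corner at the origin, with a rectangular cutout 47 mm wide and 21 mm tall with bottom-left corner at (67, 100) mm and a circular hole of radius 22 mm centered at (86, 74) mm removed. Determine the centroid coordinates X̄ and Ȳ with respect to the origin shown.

plate: A = 200 × 140 = 28000.00, centroid at (100.00, 70.00).
hole 1: A = −(47 × 21) = -987.00, centroid at (90.50, 110.50).
hole 2: A = −π·22² = -1520.53, centroid at (86.00, 74.00).
ΣA = 25492.47 mm²
ΣAX̄ = (28000.00)(100.00) + (-987.00)(90.50) + (-1520.53)(86.00) = 2579910.85 mm³
ΣAȲ = (28000.00)(70.00) + (-987.00)(110.50) + (-1520.53)(74.00) = 1738417.22 mm³
X̄ = 2579910.85 / 25492.47 = 101.20 mm
Ȳ = 1738417.22 / 25492.47 = 68.19 mm

X̄ = 101.20 mm, Ȳ = 68.19 mm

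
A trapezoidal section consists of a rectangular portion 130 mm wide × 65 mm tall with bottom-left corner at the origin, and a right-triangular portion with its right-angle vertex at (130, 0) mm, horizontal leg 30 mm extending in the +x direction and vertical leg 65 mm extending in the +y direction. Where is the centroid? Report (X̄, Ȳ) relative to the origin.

Part | A | x̄ᵢ | ȳᵢ | A·x̄ᵢ | A·ȳᵢ
rectangular portion | 8450.00 | 65.00 | 32.50 | 549250.00 | 274625.00
triangular portion | 975.00 | 140.00 | 21.67 | 136500.00 | 21125.00
Σ | 9425.00 |  |  | 685750.00 | 295750.00
X̄ = 685750.00 / 9425.00 = 72.76 mm
Ȳ = 295750.00 / 9425.00 = 31.38 mm

X̄ = 72.76 mm, Ȳ = 31.38 mm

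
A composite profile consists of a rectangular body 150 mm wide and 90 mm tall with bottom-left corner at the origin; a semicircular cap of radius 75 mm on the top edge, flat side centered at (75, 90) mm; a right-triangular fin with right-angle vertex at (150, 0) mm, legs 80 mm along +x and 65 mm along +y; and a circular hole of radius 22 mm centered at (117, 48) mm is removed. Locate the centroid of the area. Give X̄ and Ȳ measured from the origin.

rectangular body: A = 150 × 90 = 13500.00, centroid at (75.00, 45.00).
semicircular top: A = ½π·75² = 8835.73, centroid at (75.00, 121.83).
triangular fin: A = ½·80·65 = 2600.00, centroid at (176.67, 21.67).
hole: A = −π·22² = -1520.53, centroid at (117.00, 48.00).
ΣA = 23415.20 mm²
ΣAX̄ = (13500.00)(75.00) + (8835.73)(75.00) + (2600.00)(176.67) + (-1520.53)(117.00) = 1956610.92 mm³
ΣAȲ = (13500.00)(45.00) + (8835.73)(121.83) + (2600.00)(21.67) + (-1520.53)(48.00) = 1667313.49 mm³
X̄ = 1956610.92 / 23415.20 = 83.56 mm
Ȳ = 1667313.49 / 23415.20 = 71.21 mm

X̄ = 83.56 mm, Ȳ = 71.21 mm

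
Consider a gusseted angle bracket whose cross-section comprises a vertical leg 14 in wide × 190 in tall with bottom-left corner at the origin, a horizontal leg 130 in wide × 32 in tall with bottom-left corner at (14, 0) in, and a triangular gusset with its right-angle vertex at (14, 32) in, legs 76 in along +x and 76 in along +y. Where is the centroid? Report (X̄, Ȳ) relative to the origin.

vertical leg: A = 14 × 190 = 2660.00, centroid at (7.00, 95.00).
horizontal leg: A = 130 × 32 = 4160.00, centroid at (79.00, 16.00).
gusset: A = ½·76·76 = 2888.00, centroid at (39.33, 57.33).
ΣA = 9708.00 in²
ΣAX̄ = (2660.00)(7.00) + (4160.00)(79.00) + (2888.00)(39.33) = 460854.67 in³
ΣAȲ = (2660.00)(95.00) + (4160.00)(16.00) + (2888.00)(57.33) = 484838.67 in³
X̄ = 460854.67 / 9708.00 = 47.47 in
Ȳ = 484838.67 / 9708.00 = 49.94 in

X̄ = 47.47 in, Ȳ = 49.94 in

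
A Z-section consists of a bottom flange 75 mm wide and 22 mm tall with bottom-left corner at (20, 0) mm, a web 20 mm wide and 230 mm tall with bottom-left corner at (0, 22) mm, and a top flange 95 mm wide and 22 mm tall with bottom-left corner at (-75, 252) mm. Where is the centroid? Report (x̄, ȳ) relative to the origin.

bottom flange: A = 75 × 22 = 1650.00, centroid at (57.50, 11.00).
web: A = 20 × 230 = 4600.00, centroid at (10.00, 137.00).
top flange: A = 95 × 22 = 2090.00, centroid at (-27.50, 263.00).
ΣA = 8340.00 mm²
ΣAx̄ = (1650.00)(57.50) + (4600.00)(10.00) + (2090.00)(-27.50) = 83400.00 mm³
ΣAȳ = (1650.00)(11.00) + (4600.00)(137.00) + (2090.00)(263.00) = 1198020.00 mm³
x̄ = 83400.00 / 8340.00 = 10.00 mm
ȳ = 1198020.00 / 8340.00 = 143.65 mm

x̄ = 10.00 mm, ȳ = 143.65 mm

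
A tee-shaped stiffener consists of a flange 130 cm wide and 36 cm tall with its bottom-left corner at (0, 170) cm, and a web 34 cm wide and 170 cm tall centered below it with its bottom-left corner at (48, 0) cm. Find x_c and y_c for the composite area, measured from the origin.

x_c = 65.00 cm, y_c = 131.08 cm

web: A = 34 × 170 = 5780.00, centroid at (65.00, 85.00).
flange: A = 130 × 36 = 4680.00, centroid at (65.00, 188.00).
ΣA = 10460.00 cm²
ΣAx_c = (5780.00)(65.00) + (4680.00)(65.00) = 679900.00 cm³
ΣAy_c = (5780.00)(85.00) + (4680.00)(188.00) = 1371140.00 cm³
x_c = 679900.00 / 10460.00 = 65.00 cm
y_c = 1371140.00 / 10460.00 = 131.08 cm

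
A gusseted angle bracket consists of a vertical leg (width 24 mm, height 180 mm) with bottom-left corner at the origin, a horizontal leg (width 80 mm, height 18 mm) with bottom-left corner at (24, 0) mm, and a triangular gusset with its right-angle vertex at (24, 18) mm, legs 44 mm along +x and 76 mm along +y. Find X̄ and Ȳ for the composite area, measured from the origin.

vertical leg: A = 24 × 180 = 4320.00, centroid at (12.00, 90.00).
horizontal leg: A = 80 × 18 = 1440.00, centroid at (64.00, 9.00).
gusset: A = ½·44·76 = 1672.00, centroid at (38.67, 43.33).
ΣA = 7432.00 mm²
ΣAX̄ = (4320.00)(12.00) + (1440.00)(64.00) + (1672.00)(38.67) = 208650.67 mm³
ΣAȲ = (4320.00)(90.00) + (1440.00)(9.00) + (1672.00)(43.33) = 474213.33 mm³
X̄ = 208650.67 / 7432.00 = 28.07 mm
Ȳ = 474213.33 / 7432.00 = 63.81 mm

X̄ = 28.07 mm, Ȳ = 63.81 mm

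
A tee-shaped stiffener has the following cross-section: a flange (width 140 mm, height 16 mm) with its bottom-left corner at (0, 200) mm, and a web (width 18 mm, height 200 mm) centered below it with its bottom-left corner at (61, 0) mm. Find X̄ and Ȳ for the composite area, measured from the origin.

X̄ = 70.00 mm, Ȳ = 141.42 mm

Part | A | x̄ᵢ | ȳᵢ | A·x̄ᵢ | A·ȳᵢ
web | 3600.00 | 70.00 | 100.00 | 252000.00 | 360000.00
flange | 2240.00 | 70.00 | 208.00 | 156800.00 | 465920.00
Σ | 5840.00 |  |  | 408800.00 | 825920.00
X̄ = 408800.00 / 5840.00 = 70.00 mm
Ȳ = 825920.00 / 5840.00 = 141.42 mm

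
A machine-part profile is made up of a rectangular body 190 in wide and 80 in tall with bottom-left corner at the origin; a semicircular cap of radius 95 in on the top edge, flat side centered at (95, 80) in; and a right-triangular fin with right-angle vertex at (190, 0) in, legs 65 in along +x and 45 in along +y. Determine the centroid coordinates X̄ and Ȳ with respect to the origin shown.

X̄ = 100.53 in, Ȳ = 75.74 in

rectangular body: A = 190 × 80 = 15200.00, centroid at (95.00, 40.00).
semicircular top: A = ½π·95² = 14176.44, centroid at (95.00, 120.32).
triangular fin: A = ½·65·45 = 1462.50, centroid at (211.67, 15.00).
ΣA = 30838.94 in², ΣAX̄ = 3100324.00 in³, ΣAȲ = 2335635.78 in³.
X̄ = 3100324.00/30838.94 = 100.53 in; Ȳ = 2335635.78/30838.94 = 75.74 in.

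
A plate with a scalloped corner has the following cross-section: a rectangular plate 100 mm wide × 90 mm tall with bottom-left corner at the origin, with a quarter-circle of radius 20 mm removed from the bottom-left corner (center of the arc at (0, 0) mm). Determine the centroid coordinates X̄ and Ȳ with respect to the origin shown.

Part | A | x̄ᵢ | ȳᵢ | A·x̄ᵢ | A·ȳᵢ
plate | 9000.00 | 50.00 | 45.00 | 450000.00 | 405000.00
removed quarter-circle | -314.16 | 8.49 | 8.49 | -2666.67 | -2666.67
Σ | 8685.84 |  |  | 447333.33 | 402333.33
X̄ = 447333.33 / 8685.84 = 51.50 mm
Ȳ = 402333.33 / 8685.84 = 46.32 mm

X̄ = 51.50 mm, Ȳ = 46.32 mm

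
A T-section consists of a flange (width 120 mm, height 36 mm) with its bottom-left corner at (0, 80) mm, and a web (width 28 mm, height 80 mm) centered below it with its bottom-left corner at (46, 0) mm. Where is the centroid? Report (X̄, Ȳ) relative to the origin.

X̄ = 60.00 mm, Ȳ = 78.20 mm

web: A = 28 × 80 = 2240.00, centroid at (60.00, 40.00).
flange: A = 120 × 36 = 4320.00, centroid at (60.00, 98.00).
ΣA = 6560.00 mm², ΣAX̄ = 393600.00 mm³, ΣAȲ = 512960.00 mm³.
X̄ = 393600.00/6560.00 = 60.00 mm; Ȳ = 512960.00/6560.00 = 78.20 mm.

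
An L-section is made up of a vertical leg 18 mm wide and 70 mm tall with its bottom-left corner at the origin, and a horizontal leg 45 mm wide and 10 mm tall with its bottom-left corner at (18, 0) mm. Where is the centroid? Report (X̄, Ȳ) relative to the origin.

vertical leg: A = 18 × 70 = 1260.00, centroid at (9.00, 35.00).
horizontal leg: A = 45 × 10 = 450.00, centroid at (40.50, 5.00).
ΣA = 1710.00 mm², ΣAX̄ = 29565.00 mm³, ΣAȲ = 46350.00 mm³.
X̄ = 29565.00/1710.00 = 17.29 mm; Ȳ = 46350.00/1710.00 = 27.11 mm.

X̄ = 17.29 mm, Ȳ = 27.11 mm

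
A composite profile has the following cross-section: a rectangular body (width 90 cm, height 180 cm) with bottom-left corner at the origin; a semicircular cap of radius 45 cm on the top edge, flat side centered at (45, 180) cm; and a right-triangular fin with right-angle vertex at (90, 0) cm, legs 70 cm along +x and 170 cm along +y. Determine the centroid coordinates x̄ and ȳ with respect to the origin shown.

Part | A | x̄ᵢ | ȳᵢ | A·x̄ᵢ | A·ȳᵢ
rectangular body | 16200.00 | 45.00 | 90.00 | 729000.00 | 1458000.00
semicircular top | 3180.86 | 45.00 | 199.10 | 143138.82 | 633305.26
triangular fin | 5950.00 | 113.33 | 56.67 | 674333.33 | 337166.67
Σ | 25330.86 |  |  | 1546472.15 | 2428471.93
x̄ = 1546472.15 / 25330.86 = 61.05 cm
ȳ = 2428471.93 / 25330.86 = 95.87 cm

x̄ = 61.05 cm, ȳ = 95.87 cm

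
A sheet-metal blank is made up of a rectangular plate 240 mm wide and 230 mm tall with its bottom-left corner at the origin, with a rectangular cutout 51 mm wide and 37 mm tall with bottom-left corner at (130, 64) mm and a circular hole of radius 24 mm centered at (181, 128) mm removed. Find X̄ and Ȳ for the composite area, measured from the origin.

plate: A = 240 × 230 = 55200.00, centroid at (120.00, 115.00).
hole 1: A = −(51 × 37) = -1887.00, centroid at (155.50, 82.50).
hole 2: A = −π·24² = -1809.56, centroid at (181.00, 128.00).
ΣA = 51503.44 mm²
ΣAX̄ = (55200.00)(120.00) + (-1887.00)(155.50) + (-1809.56)(181.00) = 6003041.62 mm³
ΣAȲ = (55200.00)(115.00) + (-1887.00)(82.50) + (-1809.56)(128.00) = 5960699.16 mm³
X̄ = 6003041.62 / 51503.44 = 116.56 mm
Ȳ = 5960699.16 / 51503.44 = 115.73 mm

X̄ = 116.56 mm, Ȳ = 115.73 mm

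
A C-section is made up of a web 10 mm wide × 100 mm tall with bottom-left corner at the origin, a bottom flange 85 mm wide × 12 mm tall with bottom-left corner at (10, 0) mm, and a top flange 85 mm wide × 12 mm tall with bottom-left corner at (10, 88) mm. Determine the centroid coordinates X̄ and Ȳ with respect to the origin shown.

X̄ = 36.88 mm, Ȳ = 50.00 mm

web: A = 10 × 100 = 1000.00, centroid at (5.00, 50.00).
bottom flange: A = 85 × 12 = 1020.00, centroid at (52.50, 6.00).
top flange: A = 85 × 12 = 1020.00, centroid at (52.50, 94.00).
ΣA = 3040.00 mm²
ΣAX̄ = (1000.00)(5.00) + (1020.00)(52.50) + (1020.00)(52.50) = 112100.00 mm³
ΣAȲ = (1000.00)(50.00) + (1020.00)(6.00) + (1020.00)(94.00) = 152000.00 mm³
X̄ = 112100.00 / 3040.00 = 36.88 mm
Ȳ = 152000.00 / 3040.00 = 50.00 mm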